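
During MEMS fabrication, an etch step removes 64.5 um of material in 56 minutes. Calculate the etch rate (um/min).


Step 1: Etch rate = depth / time
Step 2: rate = 64.5 / 56
rate = 1.152 um/min


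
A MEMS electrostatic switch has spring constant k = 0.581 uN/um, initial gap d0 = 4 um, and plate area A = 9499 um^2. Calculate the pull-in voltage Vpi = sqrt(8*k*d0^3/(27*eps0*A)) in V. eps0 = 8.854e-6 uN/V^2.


Step 1: Compute numerator: 8 * k * d0^3 = 8 * 0.581 * 4^3 = 297.472
Step 2: Compute denominator: 27 * eps0 * A = 27 * 8.854e-6 * 9499 = 2.270812
Step 3: Vpi = sqrt(297.472 / 2.270812)
Vpi = 11.45 V


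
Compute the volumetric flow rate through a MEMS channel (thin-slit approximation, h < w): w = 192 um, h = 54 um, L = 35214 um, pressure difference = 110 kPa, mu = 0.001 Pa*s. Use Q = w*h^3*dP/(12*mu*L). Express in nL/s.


Step 1: Convert all dimensions to SI (meters).
w = 192e-6 m, h = 54e-6 m, L = 35214e-6 m, dP = 110e3 Pa
Step 2: Q = w * h^3 * dP / (12 * mu * L)
Q = 192e-6 * (54e-6)^3 * 110e3 / (12 * 0.001 * 35214e-6) = 7.8700699e-09 m^3/s
Step 3: Convert Q from m^3/s to nL/s (1 m^3 = 1e12 nL, so multiply by 1e12).
Q = 7870.07 nL/s


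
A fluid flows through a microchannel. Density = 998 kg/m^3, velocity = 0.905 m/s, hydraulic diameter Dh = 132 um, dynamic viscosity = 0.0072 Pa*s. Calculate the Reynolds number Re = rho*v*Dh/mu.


Step 1: Convert Dh to meters: Dh = 132e-6 m
Step 2: Re = rho * v * Dh / mu
Re = 998 * 0.905 * 132e-6 / 0.0072
Re = 16.558


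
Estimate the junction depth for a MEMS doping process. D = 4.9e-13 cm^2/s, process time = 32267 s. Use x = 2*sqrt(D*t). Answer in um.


Step 1: Compute D*t = 4.9e-13 * 32267 = 1.581083e-08 cm^2
Step 2: sqrt(D*t) = 1.25741e-04 cm
Step 3: x = 2 * 1.25741e-04 cm = 2.51482e-04 cm
Step 4: Convert to um (1 cm = 1e4 um): x = 2.515 um


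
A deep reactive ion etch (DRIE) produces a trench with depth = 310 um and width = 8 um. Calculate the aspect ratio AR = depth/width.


Step 1: AR = depth / width
Step 2: AR = 310 / 8
AR = 38.8


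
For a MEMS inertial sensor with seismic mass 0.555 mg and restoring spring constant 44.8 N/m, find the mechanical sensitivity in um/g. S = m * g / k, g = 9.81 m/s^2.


Step 1: Convert mass: m = 0.555 mg = 5.55e-07 kg
Step 2: S = m * g / k = 5.55e-07 * 9.81 / 44.8
Step 3: S = 1.22e-07 m/g
Step 4: Convert to um/g: S = 0.122 um/g


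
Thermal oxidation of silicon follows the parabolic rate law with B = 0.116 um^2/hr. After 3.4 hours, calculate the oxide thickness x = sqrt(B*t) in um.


Step 1: Compute B*t = 0.116 * 3.4 = 0.3944
Step 2: x = sqrt(0.3944)
x = 0.628 um


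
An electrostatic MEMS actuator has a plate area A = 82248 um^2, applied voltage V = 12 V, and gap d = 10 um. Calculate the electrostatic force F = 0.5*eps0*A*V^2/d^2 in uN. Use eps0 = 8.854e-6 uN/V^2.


Step 1: Identify parameters.
eps0 = 8.854e-6 uN/V^2, A = 82248 um^2, V = 12 V, d = 10 um
Step 2: Compute V^2 = 12^2 = 144
Step 3: Compute d^2 = 10^2 = 100
Step 4: F = 0.5 * 8.854e-6 * 82248 * 144 / 100
F = 0.524 uN


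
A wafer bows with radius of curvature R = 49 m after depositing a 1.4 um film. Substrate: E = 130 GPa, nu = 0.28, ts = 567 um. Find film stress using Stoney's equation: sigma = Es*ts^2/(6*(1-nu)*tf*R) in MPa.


Step 1: Compute numerator: Es * ts^2 = 130 * 567^2 = 41793570 (GPa*um^2)
Step 2: Compute denominator (R in um): 6*(1-nu)*tf*R = 6*0.72*1.4*49e6 = 296352000.0 (um^2)
Step 3: sigma (GPa) = 41793570 / 296352000.0 = 1.41027e-01 GPa
Step 4: Convert to MPa (x1000): sigma = 141.0 MPa


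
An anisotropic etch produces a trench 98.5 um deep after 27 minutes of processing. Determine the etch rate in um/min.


Step 1: Etch rate = depth / time
Step 2: rate = 98.5 / 27
rate = 3.648 um/min


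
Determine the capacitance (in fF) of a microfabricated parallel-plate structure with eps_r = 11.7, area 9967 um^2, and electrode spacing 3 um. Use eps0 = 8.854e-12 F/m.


Step 1: Convert area to m^2: A = 9967e-12 m^2
Step 2: Convert gap to m: d = 3e-6 m
Step 3: C = eps0 * eps_r * A / d
C = 8.854e-12 * 11.7 * 9967e-12 / 3e-6
Step 4: Convert to fF (multiply by 1e15).
C = 344.17 fF


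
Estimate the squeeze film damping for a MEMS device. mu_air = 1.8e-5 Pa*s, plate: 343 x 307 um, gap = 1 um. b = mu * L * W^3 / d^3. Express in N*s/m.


Step 1: Convert to SI.
L = 343e-6 m, W = 307e-6 m, d = 1e-6 m
Step 2: W^3 = (307e-6)^3 = 2.89e-11 m^3
Step 3: d^3 = (1e-6)^3 = 1.00e-18 m^3
Step 4: b = 1.8e-5 * 343e-6 * 2.89e-11 / 1.00e-18
b = 1.79e-01 N*s/m


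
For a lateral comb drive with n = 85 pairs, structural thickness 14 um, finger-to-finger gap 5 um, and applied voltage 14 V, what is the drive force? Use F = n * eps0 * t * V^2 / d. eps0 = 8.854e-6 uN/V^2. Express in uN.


Step 1: Parameters: n=85, eps0=8.854e-6 uN/V^2, t=14 um, V=14 V, d=5 um
Step 2: V^2 = 196
Step 3: F = 85 * 8.854e-6 * 14 * 196 / 5
F = 0.413 uN


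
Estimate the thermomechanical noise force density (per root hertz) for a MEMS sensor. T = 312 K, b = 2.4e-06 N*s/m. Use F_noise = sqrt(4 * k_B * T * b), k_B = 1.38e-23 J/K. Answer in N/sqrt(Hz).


Step 1: Compute 4 * k_B * T * b
= 4 * 1.38e-23 * 312 * 2.4e-06
= 4.1334e-26 N^2/Hz
Step 2: F_noise = sqrt(4.1334e-26)
F_noise = 2.03e-13 N/sqrt(Hz)


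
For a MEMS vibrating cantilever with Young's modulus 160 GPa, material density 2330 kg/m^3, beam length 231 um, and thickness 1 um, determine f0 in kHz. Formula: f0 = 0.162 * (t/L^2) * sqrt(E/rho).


Step 1: Convert units to SI.
t_SI = 1e-6 m, L_SI = 231e-6 m
Step 2: Calculate sqrt(E/rho).
sqrt(160e9 / 2330) = 8286.71 m/s
Step 3: Compute f0.
f0 = 0.162 * 1e-6 / (231e-6)^2 * 8286.71 = 25157.8 Hz = 25.16 kHz


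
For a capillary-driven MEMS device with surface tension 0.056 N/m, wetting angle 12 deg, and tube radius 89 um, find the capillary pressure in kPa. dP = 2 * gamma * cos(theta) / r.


Step 1: cos(12 deg) = 0.9781
Step 2: Convert r to m: r = 89e-6 m
Step 3: dP = 2 * 0.056 * 0.9781 / 89e-6 = 1230.9 Pa
Step 4: Convert Pa to kPa (divide by 1000).
dP = 1.23 kPa


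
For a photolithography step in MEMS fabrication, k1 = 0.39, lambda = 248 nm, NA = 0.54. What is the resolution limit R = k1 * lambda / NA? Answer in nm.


Step 1: Identify values: k1 = 0.39, lambda = 248 nm, NA = 0.54
Step 2: R = k1 * lambda / NA
R = 0.39 * 248 / 0.54
R = 179.1 nm


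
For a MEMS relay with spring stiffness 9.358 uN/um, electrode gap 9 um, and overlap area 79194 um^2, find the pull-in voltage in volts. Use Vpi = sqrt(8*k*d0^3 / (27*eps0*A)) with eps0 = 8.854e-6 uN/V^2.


Step 1: Compute numerator: 8 * k * d0^3 = 8 * 9.358 * 9^3 = 54575.856
Step 2: Compute denominator: 27 * eps0 * A = 27 * 8.854e-6 * 79194 = 18.931959
Step 3: Vpi = sqrt(54575.856 / 18.931959)
Vpi = 53.69 V


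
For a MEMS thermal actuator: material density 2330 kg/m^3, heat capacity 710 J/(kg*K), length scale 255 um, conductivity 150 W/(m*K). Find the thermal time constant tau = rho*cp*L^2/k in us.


Step 1: Convert L to m: L = 255e-6 m
Step 2: L^2 = (255e-6)^2 = 6.5025e-08 m^2
Step 3: tau = 2330 * 710 * 6.5025e-08 / 150 = 7.1713905e-04 s
Step 4: Convert to microseconds (multiply by 1e6).
tau = 717.139 us


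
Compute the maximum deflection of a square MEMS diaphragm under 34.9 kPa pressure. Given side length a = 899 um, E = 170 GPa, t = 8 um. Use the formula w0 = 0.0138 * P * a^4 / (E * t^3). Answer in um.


Step 1: Convert pressure to compatible units (E is in GPa, so P in GPa).
P = 34.9 kPa = 34.9e-6 GPa
Step 2: Compute numerator: 0.0138 * P * a^4.
a^4 = 899^4 = 653188856401
numerator = 0.0138 * 34.9e-6 * 653188856401 = 3.145888e+05
Step 3: Compute denominator: E * t^3 = 170 * 8^3 = 87040
Step 4: w0 = numerator / denominator = 3.145888e+05 / 87040 = 3.6143 um


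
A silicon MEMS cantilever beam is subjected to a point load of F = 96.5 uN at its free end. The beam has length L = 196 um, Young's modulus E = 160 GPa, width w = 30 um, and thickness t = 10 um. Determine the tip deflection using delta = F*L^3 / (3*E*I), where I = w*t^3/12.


Step 1: Calculate the second moment of area.
I = w * t^3 / 12 = 30 * 10^3 / 12 = 2500.0 um^4
Step 2: Convert E to consistent units (1 GPa = 1000 uN/um^2).
E = 160 GPa = 160000 uN/um^2
Step 3: Calculate tip deflection.
delta = F * L^3 / (3 * E * I)
delta = 96.5 * 196^3 / (3 * 160000 * 2500.0)
delta = 0.6055 um


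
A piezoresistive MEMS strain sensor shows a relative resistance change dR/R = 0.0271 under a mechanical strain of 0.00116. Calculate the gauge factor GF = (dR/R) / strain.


Step 1: Identify values.
dR/R = 0.0271, strain = 0.00116
Step 2: GF = (dR/R) / strain = 0.0271 / 0.00116
GF = 23.4


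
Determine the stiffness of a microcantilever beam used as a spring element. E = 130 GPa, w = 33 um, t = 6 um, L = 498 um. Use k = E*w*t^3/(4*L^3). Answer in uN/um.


Step 1: Convert E to consistent units (1 GPa = 1000 uN/um^2).
E = 130 GPa = 130000 uN/um^2
Step 2: Compute t^3 = 6^3 = 216
Step 3: Compute L^3 = 498^3 = 123505992
Step 4: k = 130000 * 33 * 216 / (4 * 123505992)
k = 1.8757 uN/um


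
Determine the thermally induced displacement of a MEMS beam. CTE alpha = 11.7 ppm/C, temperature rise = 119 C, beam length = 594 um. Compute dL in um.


Step 1: Convert CTE: alpha = 11.7 ppm/C = 11.7e-6 /C
Step 2: dL = 11.7e-6 * 119 * 594
dL = 0.827 um


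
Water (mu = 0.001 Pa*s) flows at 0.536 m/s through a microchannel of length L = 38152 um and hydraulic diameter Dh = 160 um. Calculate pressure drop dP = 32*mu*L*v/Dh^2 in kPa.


Step 1: Convert to SI: L = 38152e-6 m, Dh = 160e-6 m
Step 2: dP = 32 * 0.001 * 38152e-6 * 0.536 / (160e-6)^2
Step 3: dP = 25561.84 Pa
Step 4: Convert to kPa: dP = 25.56 kPa


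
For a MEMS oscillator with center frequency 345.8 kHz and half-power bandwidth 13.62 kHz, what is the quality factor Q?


Step 1: Q = f0 / bandwidth
Step 2: Q = 345.8 / 13.62
Q = 25.4


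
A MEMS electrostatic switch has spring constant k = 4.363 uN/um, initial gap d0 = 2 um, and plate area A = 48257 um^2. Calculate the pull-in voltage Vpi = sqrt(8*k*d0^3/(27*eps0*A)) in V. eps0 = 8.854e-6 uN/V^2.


Step 1: Compute numerator: 8 * k * d0^3 = 8 * 4.363 * 2^3 = 279.232
Step 2: Compute denominator: 27 * eps0 * A = 27 * 8.854e-6 * 48257 = 11.536222
Step 3: Vpi = sqrt(279.232 / 11.536222)
Vpi = 4.92 V


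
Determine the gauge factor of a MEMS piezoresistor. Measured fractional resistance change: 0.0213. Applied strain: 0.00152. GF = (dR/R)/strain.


Step 1: Identify values.
dR/R = 0.0213, strain = 0.00152
Step 2: GF = (dR/R) / strain = 0.0213 / 0.00152
GF = 14.0


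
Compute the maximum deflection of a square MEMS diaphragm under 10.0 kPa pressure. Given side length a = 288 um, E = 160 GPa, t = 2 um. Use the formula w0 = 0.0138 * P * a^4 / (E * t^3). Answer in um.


Step 1: Convert pressure to compatible units (E is in GPa, so P in GPa).
P = 10.0 kPa = 10.0e-6 GPa
Step 2: Compute numerator: 0.0138 * P * a^4.
a^4 = 288^4 = 6879707136
numerator = 0.0138 * 10.0e-6 * 6879707136 = 9.494e+02
Step 3: Compute denominator: E * t^3 = 160 * 2^3 = 1280
Step 4: w0 = numerator / denominator = 9.494e+02 / 1280 = 0.7417 um


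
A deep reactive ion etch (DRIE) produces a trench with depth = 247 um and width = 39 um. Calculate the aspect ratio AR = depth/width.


Step 1: AR = depth / width
Step 2: AR = 247 / 39
AR = 6.3


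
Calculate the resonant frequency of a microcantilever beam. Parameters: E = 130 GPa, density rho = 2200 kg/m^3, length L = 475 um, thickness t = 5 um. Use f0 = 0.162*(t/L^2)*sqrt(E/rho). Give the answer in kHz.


Step 1: Convert units to SI.
t_SI = 5e-6 m, L_SI = 475e-6 m
Step 2: Calculate sqrt(E/rho).
sqrt(130e9 / 2200) = 7687.06 m/s
Step 3: Compute f0.
f0 = 0.162 * 5e-6 / (475e-6)^2 * 7687.06 = 27596.8 Hz = 27.6 kHz


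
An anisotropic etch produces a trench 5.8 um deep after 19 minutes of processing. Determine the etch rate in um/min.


Step 1: Etch rate = depth / time
Step 2: rate = 5.8 / 19
rate = 0.305 um/min


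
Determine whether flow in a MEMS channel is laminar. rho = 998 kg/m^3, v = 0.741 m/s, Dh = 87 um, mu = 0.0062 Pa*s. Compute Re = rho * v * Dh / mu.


Step 1: Convert Dh to meters: Dh = 87e-6 m
Step 2: Re = rho * v * Dh / mu
Re = 998 * 0.741 * 87e-6 / 0.0062
Re = 10.377
Since Re = 10.377 is below ~2300, the flow is laminar.


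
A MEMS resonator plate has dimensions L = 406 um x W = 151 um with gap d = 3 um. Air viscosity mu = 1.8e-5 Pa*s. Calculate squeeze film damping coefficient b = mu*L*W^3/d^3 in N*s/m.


Step 1: Convert to SI.
L = 406e-6 m, W = 151e-6 m, d = 3e-6 m
Step 2: W^3 = (151e-6)^3 = 3.44e-12 m^3
Step 3: d^3 = (3e-6)^3 = 2.70e-17 m^3
Step 4: b = 1.8e-5 * 406e-6 * 3.44e-12 / 2.70e-17
b = 9.32e-04 N*s/m


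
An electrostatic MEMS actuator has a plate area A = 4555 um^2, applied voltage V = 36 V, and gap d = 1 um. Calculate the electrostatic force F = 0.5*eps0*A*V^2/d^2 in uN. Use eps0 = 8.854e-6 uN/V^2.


Step 1: Identify parameters.
eps0 = 8.854e-6 uN/V^2, A = 4555 um^2, V = 36 V, d = 1 um
Step 2: Compute V^2 = 36^2 = 1296
Step 3: Compute d^2 = 1^2 = 1
Step 4: F = 0.5 * 8.854e-6 * 4555 * 1296 / 1
F = 26.134 uN


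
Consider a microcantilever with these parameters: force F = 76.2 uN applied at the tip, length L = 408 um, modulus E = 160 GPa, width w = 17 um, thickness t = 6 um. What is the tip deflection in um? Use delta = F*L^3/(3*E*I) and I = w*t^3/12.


Step 1: Calculate the second moment of area.
I = w * t^3 / 12 = 17 * 6^3 / 12 = 306.0 um^4
Step 2: Convert E to consistent units (1 GPa = 1000 uN/um^2).
E = 160 GPa = 160000 uN/um^2
Step 3: Calculate tip deflection.
delta = F * L^3 / (3 * E * I)
delta = 76.2 * 408^3 / (3 * 160000 * 306.0)
delta = 35.2349 um


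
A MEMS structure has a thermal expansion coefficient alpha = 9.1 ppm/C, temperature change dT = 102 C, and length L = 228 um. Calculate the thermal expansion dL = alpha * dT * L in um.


Step 1: Convert CTE: alpha = 9.1 ppm/C = 9.1e-6 /C
Step 2: dL = 9.1e-6 * 102 * 228
dL = 0.2116 um


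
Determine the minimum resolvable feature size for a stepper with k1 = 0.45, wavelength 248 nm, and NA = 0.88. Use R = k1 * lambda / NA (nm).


Step 1: Identify values: k1 = 0.45, lambda = 248 nm, NA = 0.88
Step 2: R = k1 * lambda / NA
R = 0.45 * 248 / 0.88
R = 126.8 nm


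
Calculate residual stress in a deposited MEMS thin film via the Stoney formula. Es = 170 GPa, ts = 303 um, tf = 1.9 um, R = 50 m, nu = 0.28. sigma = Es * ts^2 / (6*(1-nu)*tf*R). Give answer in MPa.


Step 1: Compute numerator: Es * ts^2 = 170 * 303^2 = 15607530 (GPa*um^2)
Step 2: Compute denominator (R in um): 6*(1-nu)*tf*R = 6*0.72*1.9*50e6 = 410400000.0 (um^2)
Step 3: sigma (GPa) = 15607530 / 410400000.0 = 3.803e-02 GPa
Step 4: Convert to MPa (x1000): sigma = 38.0 MPa


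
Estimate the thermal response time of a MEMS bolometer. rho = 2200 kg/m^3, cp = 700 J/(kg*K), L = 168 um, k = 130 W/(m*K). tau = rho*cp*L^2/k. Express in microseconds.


Step 1: Convert L to m: L = 168e-6 m
Step 2: L^2 = (168e-6)^2 = 2.8224e-08 m^2
Step 3: tau = 2200 * 700 * 2.8224e-08 / 130 = 3.3434585e-04 s
Step 4: Convert to microseconds (multiply by 1e6).
tau = 334.346 us


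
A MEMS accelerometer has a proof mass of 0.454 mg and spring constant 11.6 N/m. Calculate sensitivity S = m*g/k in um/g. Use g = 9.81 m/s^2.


Step 1: Convert mass: m = 0.454 mg = 4.54e-07 kg
Step 2: S = m * g / k = 4.54e-07 * 9.81 / 11.6
Step 3: S = 3.84e-07 m/g
Step 4: Convert to um/g: S = 0.384 um/g


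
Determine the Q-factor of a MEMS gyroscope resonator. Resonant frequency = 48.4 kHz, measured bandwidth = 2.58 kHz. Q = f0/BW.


Step 1: Q = f0 / bandwidth
Step 2: Q = 48.4 / 2.58
Q = 18.8


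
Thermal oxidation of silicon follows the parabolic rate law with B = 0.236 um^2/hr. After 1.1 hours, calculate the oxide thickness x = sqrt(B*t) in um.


Step 1: Compute B*t = 0.236 * 1.1 = 0.2596
Step 2: x = sqrt(0.2596)
x = 0.51 um


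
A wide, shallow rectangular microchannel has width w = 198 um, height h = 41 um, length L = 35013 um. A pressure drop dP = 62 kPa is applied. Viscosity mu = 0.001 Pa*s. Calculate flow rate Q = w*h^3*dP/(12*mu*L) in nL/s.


Step 1: Convert all dimensions to SI (meters).
w = 198e-6 m, h = 41e-6 m, L = 35013e-6 m, dP = 62e3 Pa
Step 2: Q = w * h^3 * dP / (12 * mu * L)
Q = 198e-6 * (41e-6)^3 * 62e3 / (12 * 0.001 * 35013e-6) = 2.01371442e-09 m^3/s
Step 3: Convert Q from m^3/s to nL/s (1 m^3 = 1e12 nL, so multiply by 1e12).
Q = 2013.714 nL/s


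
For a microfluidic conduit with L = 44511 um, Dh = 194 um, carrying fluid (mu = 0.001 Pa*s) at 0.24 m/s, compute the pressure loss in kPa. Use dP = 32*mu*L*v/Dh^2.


Step 1: Convert to SI: L = 44511e-6 m, Dh = 194e-6 m
Step 2: dP = 32 * 0.001 * 44511e-6 * 0.24 / (194e-6)^2
Step 3: dP = 9082.91 Pa
Step 4: Convert to kPa: dP = 9.08 kPa


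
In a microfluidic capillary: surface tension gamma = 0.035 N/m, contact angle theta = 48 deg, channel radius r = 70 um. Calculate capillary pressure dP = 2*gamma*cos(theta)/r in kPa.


Step 1: cos(48 deg) = 0.6691
Step 2: Convert r to m: r = 70e-6 m
Step 3: dP = 2 * 0.035 * 0.6691 / 70e-6 = 669.1 Pa
Step 4: Convert Pa to kPa (divide by 1000).
dP = 0.67 kPa


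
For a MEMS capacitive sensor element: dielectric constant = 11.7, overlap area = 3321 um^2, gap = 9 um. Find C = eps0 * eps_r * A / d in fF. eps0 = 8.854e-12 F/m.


Step 1: Convert area to m^2: A = 3321e-12 m^2
Step 2: Convert gap to m: d = 9e-6 m
Step 3: C = eps0 * eps_r * A / d
C = 8.854e-12 * 11.7 * 3321e-12 / 9e-6
Step 4: Convert to fF (multiply by 1e15).
C = 38.23 fF


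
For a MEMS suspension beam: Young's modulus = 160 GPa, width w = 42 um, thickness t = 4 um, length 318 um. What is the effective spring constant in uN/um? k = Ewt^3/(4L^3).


Step 1: Convert E to consistent units (1 GPa = 1000 uN/um^2).
E = 160 GPa = 160000 uN/um^2
Step 2: Compute t^3 = 4^3 = 64
Step 3: Compute L^3 = 318^3 = 32157432
Step 4: k = 160000 * 42 * 64 / (4 * 32157432)
k = 3.3436 uN/um


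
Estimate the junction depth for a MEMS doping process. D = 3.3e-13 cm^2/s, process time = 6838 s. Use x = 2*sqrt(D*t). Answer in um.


Step 1: Compute D*t = 3.3e-13 * 6838 = 2.25654e-09 cm^2
Step 2: sqrt(D*t) = 4.75e-05 cm
Step 3: x = 2 * 4.75e-05 cm = 9.5e-05 cm
Step 4: Convert to um (1 cm = 1e4 um): x = 0.95 um


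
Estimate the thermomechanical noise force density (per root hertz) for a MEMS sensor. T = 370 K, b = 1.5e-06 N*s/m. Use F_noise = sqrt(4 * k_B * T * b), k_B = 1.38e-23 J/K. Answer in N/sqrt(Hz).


Step 1: Compute 4 * k_B * T * b
= 4 * 1.38e-23 * 370 * 1.5e-06
= 3.0636e-26 N^2/Hz
Step 2: F_noise = sqrt(3.0636e-26)
F_noise = 1.75e-13 N/sqrt(Hz)


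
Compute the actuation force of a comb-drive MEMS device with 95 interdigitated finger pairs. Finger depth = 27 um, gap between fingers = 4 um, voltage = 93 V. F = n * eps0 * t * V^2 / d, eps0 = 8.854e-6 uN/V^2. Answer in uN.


Step 1: Parameters: n=95, eps0=8.854e-6 uN/V^2, t=27 um, V=93 V, d=4 um
Step 2: V^2 = 8649
Step 3: F = 95 * 8.854e-6 * 27 * 8649 / 4
F = 49.106 uN


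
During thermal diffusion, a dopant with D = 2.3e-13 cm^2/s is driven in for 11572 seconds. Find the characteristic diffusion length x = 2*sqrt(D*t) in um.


Step 1: Compute D*t = 2.3e-13 * 11572 = 2.66156e-09 cm^2
Step 2: sqrt(D*t) = 5.15903e-05 cm
Step 3: x = 2 * 5.15903e-05 cm = 1.031806e-04 cm
Step 4: Convert to um (1 cm = 1e4 um): x = 1.032 um


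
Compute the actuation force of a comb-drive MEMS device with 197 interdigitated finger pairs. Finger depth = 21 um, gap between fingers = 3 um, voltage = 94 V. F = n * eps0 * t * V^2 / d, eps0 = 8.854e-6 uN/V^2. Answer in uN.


Step 1: Parameters: n=197, eps0=8.854e-6 uN/V^2, t=21 um, V=94 V, d=3 um
Step 2: V^2 = 8836
Step 3: F = 197 * 8.854e-6 * 21 * 8836 / 3
F = 107.885 uN


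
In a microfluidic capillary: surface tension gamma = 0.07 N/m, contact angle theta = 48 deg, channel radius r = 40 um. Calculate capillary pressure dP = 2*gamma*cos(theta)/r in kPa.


Step 1: cos(48 deg) = 0.6691
Step 2: Convert r to m: r = 40e-6 m
Step 3: dP = 2 * 0.07 * 0.6691 / 40e-6 = 2341.9 Pa
Step 4: Convert Pa to kPa (divide by 1000).
dP = 2.34 kPa


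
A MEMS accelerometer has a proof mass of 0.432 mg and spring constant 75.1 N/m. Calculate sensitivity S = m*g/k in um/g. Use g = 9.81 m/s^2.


Step 1: Convert mass: m = 0.432 mg = 4.32e-07 kg
Step 2: S = m * g / k = 4.32e-07 * 9.81 / 75.1
Step 3: S = 5.64e-08 m/g
Step 4: Convert to um/g: S = 0.056 um/g


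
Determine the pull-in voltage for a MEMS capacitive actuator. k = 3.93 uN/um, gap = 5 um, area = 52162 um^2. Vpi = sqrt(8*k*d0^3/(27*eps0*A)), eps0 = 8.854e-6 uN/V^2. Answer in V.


Step 1: Compute numerator: 8 * k * d0^3 = 8 * 3.93 * 5^3 = 3930.0
Step 2: Compute denominator: 27 * eps0 * A = 27 * 8.854e-6 * 52162 = 12.469743
Step 3: Vpi = sqrt(3930.0 / 12.469743)
Vpi = 17.75 V


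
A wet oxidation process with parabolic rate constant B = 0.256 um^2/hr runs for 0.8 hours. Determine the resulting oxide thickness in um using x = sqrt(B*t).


Step 1: Compute B*t = 0.256 * 0.8 = 0.2048
Step 2: x = sqrt(0.2048)
x = 0.453 um


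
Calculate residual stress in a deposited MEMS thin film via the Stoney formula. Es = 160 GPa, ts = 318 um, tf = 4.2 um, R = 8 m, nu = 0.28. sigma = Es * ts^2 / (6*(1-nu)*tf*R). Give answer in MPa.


Step 1: Compute numerator: Es * ts^2 = 160 * 318^2 = 16179840 (GPa*um^2)
Step 2: Compute denominator (R in um): 6*(1-nu)*tf*R = 6*0.72*4.2*8e6 = 145152000.0 (um^2)
Step 3: sigma (GPa) = 16179840 / 145152000.0 = 1.11468e-01 GPa
Step 4: Convert to MPa (x1000): sigma = 111.5 MPa


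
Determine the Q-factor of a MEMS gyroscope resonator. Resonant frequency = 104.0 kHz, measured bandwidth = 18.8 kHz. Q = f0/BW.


Step 1: Q = f0 / bandwidth
Step 2: Q = 104.0 / 18.8
Q = 5.5


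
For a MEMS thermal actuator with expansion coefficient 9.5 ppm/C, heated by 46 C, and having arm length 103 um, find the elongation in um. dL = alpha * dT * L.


Step 1: Convert CTE: alpha = 9.5 ppm/C = 9.5e-6 /C
Step 2: dL = 9.5e-6 * 46 * 103
dL = 0.045 um


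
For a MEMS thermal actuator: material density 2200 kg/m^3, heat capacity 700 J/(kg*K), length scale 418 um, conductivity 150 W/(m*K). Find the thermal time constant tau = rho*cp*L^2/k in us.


Step 1: Convert L to m: L = 418e-6 m
Step 2: L^2 = (418e-6)^2 = 1.74724e-07 m^2
Step 3: tau = 2200 * 700 * 1.74724e-07 / 150 = 1.79383307e-03 s
Step 4: Convert to microseconds (multiply by 1e6).
tau = 1793.833 us


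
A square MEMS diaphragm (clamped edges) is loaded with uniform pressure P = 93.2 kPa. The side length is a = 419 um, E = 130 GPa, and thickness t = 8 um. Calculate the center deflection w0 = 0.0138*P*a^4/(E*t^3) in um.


Step 1: Convert pressure to compatible units (E is in GPa, so P in GPa).
P = 93.2 kPa = 93.2e-6 GPa
Step 2: Compute numerator: 0.0138 * P * a^4.
a^4 = 419^4 = 30821664721
numerator = 0.0138 * 93.2e-6 * 30821664721 = 3.96416e+04
Step 3: Compute denominator: E * t^3 = 130 * 8^3 = 66560
Step 4: w0 = numerator / denominator = 3.96416e+04 / 66560 = 0.5956 um


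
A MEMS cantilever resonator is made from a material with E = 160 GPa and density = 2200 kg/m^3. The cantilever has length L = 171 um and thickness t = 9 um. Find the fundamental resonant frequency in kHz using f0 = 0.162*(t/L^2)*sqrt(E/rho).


Step 1: Convert units to SI.
t_SI = 9e-6 m, L_SI = 171e-6 m
Step 2: Calculate sqrt(E/rho).
sqrt(160e9 / 2200) = 8528.03 m/s
Step 3: Compute f0.
f0 = 0.162 * 9e-6 / (171e-6)^2 * 8528.03 = 425220.3 Hz = 425.22 kHz


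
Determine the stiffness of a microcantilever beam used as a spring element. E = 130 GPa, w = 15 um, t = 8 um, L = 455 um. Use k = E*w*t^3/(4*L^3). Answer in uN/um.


Step 1: Convert E to consistent units (1 GPa = 1000 uN/um^2).
E = 130 GPa = 130000 uN/um^2
Step 2: Compute t^3 = 8^3 = 512
Step 3: Compute L^3 = 455^3 = 94196375
Step 4: k = 130000 * 15 * 512 / (4 * 94196375)
k = 2.6498 uN/um


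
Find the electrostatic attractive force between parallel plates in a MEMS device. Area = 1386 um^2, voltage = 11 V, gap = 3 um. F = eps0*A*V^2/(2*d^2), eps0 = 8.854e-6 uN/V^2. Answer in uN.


Step 1: Identify parameters.
eps0 = 8.854e-6 uN/V^2, A = 1386 um^2, V = 11 V, d = 3 um
Step 2: Compute V^2 = 11^2 = 121
Step 3: Compute d^2 = 3^2 = 9
Step 4: F = 0.5 * 8.854e-6 * 1386 * 121 / 9
F = 0.082 uN


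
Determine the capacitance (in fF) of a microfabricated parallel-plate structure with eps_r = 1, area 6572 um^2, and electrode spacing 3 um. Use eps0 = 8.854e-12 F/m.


Step 1: Convert area to m^2: A = 6572e-12 m^2
Step 2: Convert gap to m: d = 3e-6 m
Step 3: C = eps0 * eps_r * A / d
C = 8.854e-12 * 1 * 6572e-12 / 3e-6
Step 4: Convert to fF (multiply by 1e15).
C = 19.4 fF


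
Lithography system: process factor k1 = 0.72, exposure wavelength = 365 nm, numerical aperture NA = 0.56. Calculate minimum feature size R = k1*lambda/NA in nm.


Step 1: Identify values: k1 = 0.72, lambda = 365 nm, NA = 0.56
Step 2: R = k1 * lambda / NA
R = 0.72 * 365 / 0.56
R = 469.3 nm


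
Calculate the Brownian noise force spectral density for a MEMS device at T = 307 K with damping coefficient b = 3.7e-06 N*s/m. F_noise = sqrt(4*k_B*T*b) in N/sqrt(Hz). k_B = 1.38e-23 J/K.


Step 1: Compute 4 * k_B * T * b
= 4 * 1.38e-23 * 307 * 3.7e-06
= 6.2702e-26 N^2/Hz
Step 2: F_noise = sqrt(6.2702e-26)
F_noise = 2.50e-13 N/sqrt(Hz)


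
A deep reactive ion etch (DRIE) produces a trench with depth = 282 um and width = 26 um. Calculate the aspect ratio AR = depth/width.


Step 1: AR = depth / width
Step 2: AR = 282 / 26
AR = 10.8


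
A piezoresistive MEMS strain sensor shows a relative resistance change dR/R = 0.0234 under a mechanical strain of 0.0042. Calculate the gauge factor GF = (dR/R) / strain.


Step 1: Identify values.
dR/R = 0.0234, strain = 0.0042
Step 2: GF = (dR/R) / strain = 0.0234 / 0.0042
GF = 5.6


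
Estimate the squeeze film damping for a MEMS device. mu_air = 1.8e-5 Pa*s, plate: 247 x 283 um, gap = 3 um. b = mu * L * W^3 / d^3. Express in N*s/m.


Step 1: Convert to SI.
L = 247e-6 m, W = 283e-6 m, d = 3e-6 m
Step 2: W^3 = (283e-6)^3 = 2.27e-11 m^3
Step 3: d^3 = (3e-6)^3 = 2.70e-17 m^3
Step 4: b = 1.8e-5 * 247e-6 * 2.27e-11 / 2.70e-17
b = 3.73e-03 N*s/m


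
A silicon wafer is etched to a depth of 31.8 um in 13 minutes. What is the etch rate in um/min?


Step 1: Etch rate = depth / time
Step 2: rate = 31.8 / 13
rate = 2.446 um/min


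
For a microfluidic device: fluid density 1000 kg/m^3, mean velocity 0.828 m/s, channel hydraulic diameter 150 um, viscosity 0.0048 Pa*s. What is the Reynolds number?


Step 1: Convert Dh to meters: Dh = 150e-6 m
Step 2: Re = rho * v * Dh / mu
Re = 1000 * 0.828 * 150e-6 / 0.0048
Re = 25.875


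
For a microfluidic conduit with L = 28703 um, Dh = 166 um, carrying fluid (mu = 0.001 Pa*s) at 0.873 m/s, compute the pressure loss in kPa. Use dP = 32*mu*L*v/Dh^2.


Step 1: Convert to SI: L = 28703e-6 m, Dh = 166e-6 m
Step 2: dP = 32 * 0.001 * 28703e-6 * 0.873 / (166e-6)^2
Step 3: dP = 29098.82 Pa
Step 4: Convert to kPa: dP = 29.1 kPa


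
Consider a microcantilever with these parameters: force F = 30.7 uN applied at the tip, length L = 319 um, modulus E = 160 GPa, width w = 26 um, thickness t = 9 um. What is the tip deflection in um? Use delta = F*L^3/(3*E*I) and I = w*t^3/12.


Step 1: Calculate the second moment of area.
I = w * t^3 / 12 = 26 * 9^3 / 12 = 1579.5 um^4
Step 2: Convert E to consistent units (1 GPa = 1000 uN/um^2).
E = 160 GPa = 160000 uN/um^2
Step 3: Calculate tip deflection.
delta = F * L^3 / (3 * E * I)
delta = 30.7 * 319^3 / (3 * 160000 * 1579.5)
delta = 1.3145 um


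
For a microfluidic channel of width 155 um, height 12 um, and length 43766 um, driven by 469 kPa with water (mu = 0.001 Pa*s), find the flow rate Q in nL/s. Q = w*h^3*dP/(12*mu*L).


Step 1: Convert all dimensions to SI (meters).
w = 155e-6 m, h = 12e-6 m, L = 43766e-6 m, dP = 469e3 Pa
Step 2: Q = w * h^3 * dP / (12 * mu * L)
Q = 155e-6 * (12e-6)^3 * 469e3 / (12 * 0.001 * 43766e-6) = 2.3918293e-10 m^3/s
Step 3: Convert Q from m^3/s to nL/s (1 m^3 = 1e12 nL, so multiply by 1e12).
Q = 239.183 nL/s


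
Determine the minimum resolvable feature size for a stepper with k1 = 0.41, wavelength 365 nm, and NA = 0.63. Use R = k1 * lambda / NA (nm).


Step 1: Identify values: k1 = 0.41, lambda = 365 nm, NA = 0.63
Step 2: R = k1 * lambda / NA
R = 0.41 * 365 / 0.63
R = 237.5 nm


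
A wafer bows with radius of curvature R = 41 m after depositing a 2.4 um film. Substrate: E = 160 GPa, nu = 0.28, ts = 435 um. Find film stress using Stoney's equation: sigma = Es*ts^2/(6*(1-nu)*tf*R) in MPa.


Step 1: Compute numerator: Es * ts^2 = 160 * 435^2 = 30276000 (GPa*um^2)
Step 2: Compute denominator (R in um): 6*(1-nu)*tf*R = 6*0.72*2.4*41e6 = 425088000.0 (um^2)
Step 3: sigma (GPa) = 30276000 / 425088000.0 = 7.1223e-02 GPa
Step 4: Convert to MPa (x1000): sigma = 71.2 MPa


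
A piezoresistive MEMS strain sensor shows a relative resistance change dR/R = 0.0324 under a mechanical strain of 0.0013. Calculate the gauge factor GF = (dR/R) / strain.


Step 1: Identify values.
dR/R = 0.0324, strain = 0.0013
Step 2: GF = (dR/R) / strain = 0.0324 / 0.0013
GF = 24.9


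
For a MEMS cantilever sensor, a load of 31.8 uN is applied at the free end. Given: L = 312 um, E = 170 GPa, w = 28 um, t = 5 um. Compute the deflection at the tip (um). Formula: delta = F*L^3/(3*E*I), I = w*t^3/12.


Step 1: Calculate the second moment of area.
I = w * t^3 / 12 = 28 * 5^3 / 12 = 291.6667 um^4
Step 2: Convert E to consistent units (1 GPa = 1000 uN/um^2).
E = 170 GPa = 170000 uN/um^2
Step 3: Calculate tip deflection.
delta = F * L^3 / (3 * E * I)
delta = 31.8 * 312^3 / (3 * 170000 * 291.6667)
delta = 6.4928 um


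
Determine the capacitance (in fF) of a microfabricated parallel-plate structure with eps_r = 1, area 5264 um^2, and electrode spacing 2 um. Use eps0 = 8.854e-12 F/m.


Step 1: Convert area to m^2: A = 5264e-12 m^2
Step 2: Convert gap to m: d = 2e-6 m
Step 3: C = eps0 * eps_r * A / d
C = 8.854e-12 * 1 * 5264e-12 / 2e-6
Step 4: Convert to fF (multiply by 1e15).
C = 23.3 fF


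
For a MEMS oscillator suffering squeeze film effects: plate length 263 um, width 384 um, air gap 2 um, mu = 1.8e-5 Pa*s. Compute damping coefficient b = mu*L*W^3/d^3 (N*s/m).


Step 1: Convert to SI.
L = 263e-6 m, W = 384e-6 m, d = 2e-6 m
Step 2: W^3 = (384e-6)^3 = 5.66e-11 m^3
Step 3: d^3 = (2e-6)^3 = 8.00e-18 m^3
Step 4: b = 1.8e-5 * 263e-6 * 5.66e-11 / 8.00e-18
b = 3.35e-02 N*s/m


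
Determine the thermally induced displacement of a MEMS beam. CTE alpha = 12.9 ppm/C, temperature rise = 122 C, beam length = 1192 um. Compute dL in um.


Step 1: Convert CTE: alpha = 12.9 ppm/C = 12.9e-6 /C
Step 2: dL = 12.9e-6 * 122 * 1192
dL = 1.876 um


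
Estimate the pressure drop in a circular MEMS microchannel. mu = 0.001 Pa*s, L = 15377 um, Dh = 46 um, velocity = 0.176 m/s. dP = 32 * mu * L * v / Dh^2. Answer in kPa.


Step 1: Convert to SI: L = 15377e-6 m, Dh = 46e-6 m
Step 2: dP = 32 * 0.001 * 15377e-6 * 0.176 / (46e-6)^2
Step 3: dP = 40927.82 Pa
Step 4: Convert to kPa: dP = 40.93 kPa


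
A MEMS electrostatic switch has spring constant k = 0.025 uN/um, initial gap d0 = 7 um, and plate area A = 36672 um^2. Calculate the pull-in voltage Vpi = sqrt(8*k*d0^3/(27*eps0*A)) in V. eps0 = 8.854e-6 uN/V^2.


Step 1: Compute numerator: 8 * k * d0^3 = 8 * 0.025 * 7^3 = 68.6
Step 2: Compute denominator: 27 * eps0 * A = 27 * 8.854e-6 * 36672 = 8.766735
Step 3: Vpi = sqrt(68.6 / 8.766735)
Vpi = 2.8 V


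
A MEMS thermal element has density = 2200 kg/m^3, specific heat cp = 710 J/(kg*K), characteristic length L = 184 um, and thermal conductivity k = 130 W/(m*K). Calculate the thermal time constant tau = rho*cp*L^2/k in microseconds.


Step 1: Convert L to m: L = 184e-6 m
Step 2: L^2 = (184e-6)^2 = 3.3856e-08 m^2
Step 3: tau = 2200 * 710 * 3.3856e-08 / 130 = 4.0679286e-04 s
Step 4: Convert to microseconds (multiply by 1e6).
tau = 406.793 us


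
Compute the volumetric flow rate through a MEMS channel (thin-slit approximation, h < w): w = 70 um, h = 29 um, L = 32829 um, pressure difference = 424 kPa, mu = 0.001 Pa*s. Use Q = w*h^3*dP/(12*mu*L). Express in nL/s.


Step 1: Convert all dimensions to SI (meters).
w = 70e-6 m, h = 29e-6 m, L = 32829e-6 m, dP = 424e3 Pa
Step 2: Q = w * h^3 * dP / (12 * mu * L)
Q = 70e-6 * (29e-6)^3 * 424e3 / (12 * 0.001 * 32829e-6) = 1.83746464e-09 m^3/s
Step 3: Convert Q from m^3/s to nL/s (1 m^3 = 1e12 nL, so multiply by 1e12).
Q = 1837.465 nL/s


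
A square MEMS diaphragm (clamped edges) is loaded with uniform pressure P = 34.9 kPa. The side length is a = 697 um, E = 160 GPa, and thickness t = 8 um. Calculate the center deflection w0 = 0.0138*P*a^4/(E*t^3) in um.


Step 1: Convert pressure to compatible units (E is in GPa, so P in GPa).
P = 34.9 kPa = 34.9e-6 GPa
Step 2: Compute numerator: 0.0138 * P * a^4.
a^4 = 697^4 = 236010384481
numerator = 0.0138 * 34.9e-6 * 236010384481 = 1.136673e+05
Step 3: Compute denominator: E * t^3 = 160 * 8^3 = 81920
Step 4: w0 = numerator / denominator = 1.136673e+05 / 81920 = 1.3875 um


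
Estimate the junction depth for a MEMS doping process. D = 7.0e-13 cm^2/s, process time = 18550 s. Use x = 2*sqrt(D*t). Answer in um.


Step 1: Compute D*t = 7.0e-13 * 18550 = 1.2985e-08 cm^2
Step 2: sqrt(D*t) = 1.13952e-04 cm
Step 3: x = 2 * 1.13952e-04 cm = 2.27904e-04 cm
Step 4: Convert to um (1 cm = 1e4 um): x = 2.279 um


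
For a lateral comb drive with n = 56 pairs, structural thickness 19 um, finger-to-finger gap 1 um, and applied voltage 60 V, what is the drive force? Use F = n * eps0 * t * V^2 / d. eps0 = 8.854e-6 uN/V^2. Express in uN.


Step 1: Parameters: n=56, eps0=8.854e-6 uN/V^2, t=19 um, V=60 V, d=1 um
Step 2: V^2 = 3600
Step 3: F = 56 * 8.854e-6 * 19 * 3600 / 1
F = 33.914 uN


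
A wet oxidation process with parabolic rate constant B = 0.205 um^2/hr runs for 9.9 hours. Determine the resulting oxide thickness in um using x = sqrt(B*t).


Step 1: Compute B*t = 0.205 * 9.9 = 2.0295
Step 2: x = sqrt(2.0295)
x = 1.425 um


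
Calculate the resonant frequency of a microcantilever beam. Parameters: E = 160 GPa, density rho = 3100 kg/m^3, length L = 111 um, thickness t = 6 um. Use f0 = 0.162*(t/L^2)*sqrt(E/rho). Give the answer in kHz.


Step 1: Convert units to SI.
t_SI = 6e-6 m, L_SI = 111e-6 m
Step 2: Calculate sqrt(E/rho).
sqrt(160e9 / 3100) = 7184.21 m/s
Step 3: Compute f0.
f0 = 0.162 * 6e-6 / (111e-6)^2 * 7184.21 = 566760.2 Hz = 566.76 kHz


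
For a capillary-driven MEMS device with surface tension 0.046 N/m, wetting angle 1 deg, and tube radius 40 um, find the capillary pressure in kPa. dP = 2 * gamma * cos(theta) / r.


Step 1: cos(1 deg) = 0.9998
Step 2: Convert r to m: r = 40e-6 m
Step 3: dP = 2 * 0.046 * 0.9998 / 40e-6 = 2299.5 Pa
Step 4: Convert Pa to kPa (divide by 1000).
dP = 2.3 kPa


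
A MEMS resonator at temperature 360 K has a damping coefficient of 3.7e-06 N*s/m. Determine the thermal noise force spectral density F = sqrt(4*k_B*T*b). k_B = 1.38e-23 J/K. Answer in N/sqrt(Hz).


Step 1: Compute 4 * k_B * T * b
= 4 * 1.38e-23 * 360 * 3.7e-06
= 7.3526e-26 N^2/Hz
Step 2: F_noise = sqrt(7.3526e-26)
F_noise = 2.71e-13 N/sqrt(Hz)


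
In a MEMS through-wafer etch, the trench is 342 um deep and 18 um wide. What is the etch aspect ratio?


Step 1: AR = depth / width
Step 2: AR = 342 / 18
AR = 19.0


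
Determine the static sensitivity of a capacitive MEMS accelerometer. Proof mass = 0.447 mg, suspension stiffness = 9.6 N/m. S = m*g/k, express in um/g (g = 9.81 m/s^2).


Step 1: Convert mass: m = 0.447 mg = 4.47e-07 kg
Step 2: S = m * g / k = 4.47e-07 * 9.81 / 9.6
Step 3: S = 4.57e-07 m/g
Step 4: Convert to um/g: S = 0.457 um/g


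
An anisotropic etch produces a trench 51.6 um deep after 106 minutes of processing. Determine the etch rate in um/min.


Step 1: Etch rate = depth / time
Step 2: rate = 51.6 / 106
rate = 0.487 um/min


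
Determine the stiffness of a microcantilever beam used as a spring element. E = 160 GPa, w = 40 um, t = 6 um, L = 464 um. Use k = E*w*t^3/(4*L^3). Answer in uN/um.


Step 1: Convert E to consistent units (1 GPa = 1000 uN/um^2).
E = 160 GPa = 160000 uN/um^2
Step 2: Compute t^3 = 6^3 = 216
Step 3: Compute L^3 = 464^3 = 99897344
Step 4: k = 160000 * 40 * 216 / (4 * 99897344)
k = 3.4596 uN/um


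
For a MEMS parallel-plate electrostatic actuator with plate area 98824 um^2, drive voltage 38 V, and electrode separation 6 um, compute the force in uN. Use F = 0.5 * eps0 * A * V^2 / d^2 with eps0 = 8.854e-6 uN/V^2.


Step 1: Identify parameters.
eps0 = 8.854e-6 uN/V^2, A = 98824 um^2, V = 38 V, d = 6 um
Step 2: Compute V^2 = 38^2 = 1444
Step 3: Compute d^2 = 6^2 = 36
Step 4: F = 0.5 * 8.854e-6 * 98824 * 1444 / 36
F = 17.548 uN


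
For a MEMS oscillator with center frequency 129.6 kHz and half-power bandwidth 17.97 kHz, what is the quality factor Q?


Step 1: Q = f0 / bandwidth
Step 2: Q = 129.6 / 17.97
Q = 7.2


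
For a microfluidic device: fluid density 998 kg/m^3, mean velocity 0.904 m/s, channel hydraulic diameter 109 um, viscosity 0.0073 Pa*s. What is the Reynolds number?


Step 1: Convert Dh to meters: Dh = 109e-6 m
Step 2: Re = rho * v * Dh / mu
Re = 998 * 0.904 * 109e-6 / 0.0073
Re = 13.471


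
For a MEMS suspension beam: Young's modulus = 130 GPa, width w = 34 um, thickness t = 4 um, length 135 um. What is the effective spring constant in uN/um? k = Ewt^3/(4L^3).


Step 1: Convert E to consistent units (1 GPa = 1000 uN/um^2).
E = 130 GPa = 130000 uN/um^2
Step 2: Compute t^3 = 4^3 = 64
Step 3: Compute L^3 = 135^3 = 2460375
Step 4: k = 130000 * 34 * 64 / (4 * 2460375)
k = 28.7436 uN/um


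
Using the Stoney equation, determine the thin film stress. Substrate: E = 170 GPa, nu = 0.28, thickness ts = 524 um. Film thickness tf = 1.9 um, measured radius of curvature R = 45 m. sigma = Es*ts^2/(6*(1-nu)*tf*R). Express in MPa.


Step 1: Compute numerator: Es * ts^2 = 170 * 524^2 = 46677920 (GPa*um^2)
Step 2: Compute denominator (R in um): 6*(1-nu)*tf*R = 6*0.72*1.9*45e6 = 369360000.0 (um^2)
Step 3: sigma (GPa) = 46677920 / 369360000.0 = 1.26375e-01 GPa
Step 4: Convert to MPa (x1000): sigma = 126.4 MPa


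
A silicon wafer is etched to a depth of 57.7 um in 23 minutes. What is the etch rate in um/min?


Step 1: Etch rate = depth / time
Step 2: rate = 57.7 / 23
rate = 2.509 um/min


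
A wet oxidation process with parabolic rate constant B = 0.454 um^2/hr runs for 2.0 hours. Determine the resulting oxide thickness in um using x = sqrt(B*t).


Step 1: Compute B*t = 0.454 * 2.0 = 0.908
Step 2: x = sqrt(0.908)
x = 0.953 um


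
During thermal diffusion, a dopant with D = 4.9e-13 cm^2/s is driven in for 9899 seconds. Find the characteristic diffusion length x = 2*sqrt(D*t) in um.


Step 1: Compute D*t = 4.9e-13 * 9899 = 4.85051e-09 cm^2
Step 2: sqrt(D*t) = 6.96456e-05 cm
Step 3: x = 2 * 6.96456e-05 cm = 1.392912e-04 cm
Step 4: Convert to um (1 cm = 1e4 um): x = 1.393 um


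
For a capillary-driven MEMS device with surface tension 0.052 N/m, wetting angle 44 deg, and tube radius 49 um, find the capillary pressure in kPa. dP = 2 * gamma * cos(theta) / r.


Step 1: cos(44 deg) = 0.7193
Step 2: Convert r to m: r = 49e-6 m
Step 3: dP = 2 * 0.052 * 0.7193 / 49e-6 = 1526.7 Pa
Step 4: Convert Pa to kPa (divide by 1000).
dP = 1.53 kPa


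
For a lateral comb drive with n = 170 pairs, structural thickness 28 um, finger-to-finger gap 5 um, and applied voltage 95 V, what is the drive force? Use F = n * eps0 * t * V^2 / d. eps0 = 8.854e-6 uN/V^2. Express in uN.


Step 1: Parameters: n=170, eps0=8.854e-6 uN/V^2, t=28 um, V=95 V, d=5 um
Step 2: V^2 = 9025
Step 3: F = 170 * 8.854e-6 * 28 * 9025 / 5
F = 76.072 uN


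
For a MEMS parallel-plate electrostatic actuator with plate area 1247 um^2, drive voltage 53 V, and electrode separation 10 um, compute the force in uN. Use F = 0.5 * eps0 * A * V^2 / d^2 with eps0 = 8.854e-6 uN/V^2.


Step 1: Identify parameters.
eps0 = 8.854e-6 uN/V^2, A = 1247 um^2, V = 53 V, d = 10 um
Step 2: Compute V^2 = 53^2 = 2809
Step 3: Compute d^2 = 10^2 = 100
Step 4: F = 0.5 * 8.854e-6 * 1247 * 2809 / 100
F = 0.155 uN
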